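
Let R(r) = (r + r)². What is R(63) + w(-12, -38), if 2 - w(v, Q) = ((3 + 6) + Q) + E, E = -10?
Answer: 15917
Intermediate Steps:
w(v, Q) = 3 - Q (w(v, Q) = 2 - (((3 + 6) + Q) - 10) = 2 - ((9 + Q) - 10) = 2 - (-1 + Q) = 2 + (1 - Q) = 3 - Q)
R(r) = 4*r² (R(r) = (2*r)² = 4*r²)
R(63) + w(-12, -38) = 4*63² + (3 - 1*(-38)) = 4*3969 + (3 + 38) = 15876 + 41 = 15917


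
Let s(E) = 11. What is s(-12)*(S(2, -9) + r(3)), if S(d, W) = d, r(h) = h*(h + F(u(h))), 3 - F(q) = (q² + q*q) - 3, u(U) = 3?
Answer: -275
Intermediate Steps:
F(q) = 6 - 2*q² (F(q) = 3 - ((q² + q*q) - 3) = 3 - ((q² + q²) - 3) = 3 - (2*q² - 3) = 3 - (-3 + 2*q²) = 3 + (3 - 2*q²) = 6 - 2*q²)
r(h) = h*(-12 + h) (r(h) = h*(h + (6 - 2*3²)) = h*(h + (6 - 2*9)) = h*(h + (6 - 18)) = h*(h - 12) = h*(-12 + h))
s(-12)*(S(2, -9) + r(3)) = 11*(2 + 3*(-12 + 3)) = 11*(2 + 3*(-9)) = 11*(2 - 27) = 11*(-25) = -275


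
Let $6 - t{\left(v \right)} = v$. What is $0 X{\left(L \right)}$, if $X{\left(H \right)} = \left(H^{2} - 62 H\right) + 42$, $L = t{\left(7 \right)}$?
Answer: $0$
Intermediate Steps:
$t{\left(v \right)} = 6 - v$
$L = -1$ ($L = 6 - 7 = -1$)
$X{\left(H \right)} = 42 + H^{2} - 62 H$
$0 X{\left(L \right)} = 0 \left(42 + \left(-1\right)^{2} - -62\right) = 0 \left(42 + 1 + 62\right) = 0 \cdot 105 = 0$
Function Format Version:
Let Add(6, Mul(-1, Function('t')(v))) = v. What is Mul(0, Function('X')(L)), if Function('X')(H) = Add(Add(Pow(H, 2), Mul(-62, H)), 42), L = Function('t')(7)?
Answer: 0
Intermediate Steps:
Function('t')(v) = Add(6, Mul(-1, v))
L = -1 (L = Add(6, Mul(-1, 7)) = Add(6, -7) = -1)
Function('X')(H) = Add(42, Pow(H, 2), Mul(-62, H))
Mul(0, Function('X')(L)) = Mul(0, Add(42, Pow(-1, 2), Mul(-62, -1))) = Mul(0, Add(42, 1, 62)) = Mul(0, 105) = 0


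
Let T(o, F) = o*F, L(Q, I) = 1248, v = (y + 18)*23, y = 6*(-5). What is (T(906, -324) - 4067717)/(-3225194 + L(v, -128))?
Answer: 4361261/3223946 ≈ 1.3528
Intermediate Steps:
y = -30
v = -276 (v = (-30 + 18)*23 = -12*23 = -276)
T(o, F) = F*o
(T(906, -324) - 4067717)/(-3225194 + L(v, -128)) = (-324*906 - 4067717)/(-3225194 + 1248) = (-293544 - 4067717)/(-3223946) = -4361261*(-1/3223946) = 4361261/3223946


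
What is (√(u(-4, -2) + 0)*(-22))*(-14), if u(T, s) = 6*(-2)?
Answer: 616*I*√3 ≈ 1066.9*I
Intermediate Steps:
u(T, s) = -12
(√(u(-4, -2) + 0)*(-22))*(-14) = (√(-12 + 0)*(-22))*(-14) = (√(-12)*(-22))*(-14) = ((2*I*√3)*(-22))*(-14) = -44*I*√3*(-14) = 616*I*√3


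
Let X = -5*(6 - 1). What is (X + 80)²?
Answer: 3025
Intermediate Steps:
X = -25 (X = -5*5 = -25)
(X + 80)² = (-25 + 80)² = 55² = 3025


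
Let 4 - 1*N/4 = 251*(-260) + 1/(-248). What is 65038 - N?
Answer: -12153117/62 ≈ -1.9602e+5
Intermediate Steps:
N = 16185473/62 (N = 16 - 4*(251*(-260) + 1/(-248)) = 16 - 4*(-65260 - 1/248) = 16 - 4*(-16184481/248) = 16 + 16184481/62 = 16185473/62 ≈ 2.6106e+5)
65038 - N = 65038 - 1*16185473/62 = 65038 - 16185473/62 = -12153117/62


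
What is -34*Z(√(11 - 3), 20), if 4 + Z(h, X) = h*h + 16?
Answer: -680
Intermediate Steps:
Z(h, X) = 12 + h² (Z(h, X) = -4 + (h*h + 16) = -4 + (h² + 16) = -4 + (16 + h²) = 12 + h²)
-34*Z(√(11 - 3), 20) = -34*(12 + (√(11 - 3))²) = -34*(12 + (√8)²) = -34*(12 + (2*√2)²) = -34*(12 + 8) = -34*20 = -680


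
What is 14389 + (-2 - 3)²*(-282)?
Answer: 7339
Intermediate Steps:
14389 + (-2 - 3)²*(-282) = 14389 + (-5)²*(-282) = 14389 + 25*(-282) = 14389 - 7050 = 7339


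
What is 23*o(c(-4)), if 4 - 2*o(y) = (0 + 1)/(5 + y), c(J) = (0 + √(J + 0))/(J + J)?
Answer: 17526/401 - 46*I/401 ≈ 43.706 - 0.11471*I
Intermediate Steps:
c(J) = 1/(2*√J) (c(J) = (0 + √J)/((2*J)) = √J*(1/(2*J)) = 1/(2*√J))
o(y) = 2 - 1/(2*(5 + y)) (o(y) = 2 - (0 + 1)/(2*(5 + y)) = 2 - 1/(2*(5 + y)))
23*o(c(-4)) = 23*((19 + 4*(1/(2*√(-4))))/(2*(5 + 1/(2*√(-4))))) = 23*((19 + 4*((-I/2)/2))/(2*(5 + (-I/2)/2))) = 23*((19 + 4*(-I/4))/(2*(5 - I/4))) = 23*((16*(5 + I/4)/401)*(19 - I)/2) = 23*(8*(5 + I/4)*(19 - I)/401) = 184*(5 + I/4)*(19 - I)/401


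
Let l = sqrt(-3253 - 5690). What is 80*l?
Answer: 80*I*sqrt(8943) ≈ 7565.4*I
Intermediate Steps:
l = I*sqrt(8943) (l = sqrt(-8943) = I*sqrt(8943) ≈ 94.567*I)
80*l = 80*(I*sqrt(8943)) = 80*I*sqrt(8943)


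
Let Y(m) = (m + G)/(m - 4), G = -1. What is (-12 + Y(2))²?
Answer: 625/4 ≈ 156.25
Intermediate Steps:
Y(m) = (-1 + m)/(-4 + m) (Y(m) = (m - 1)/(m - 4) = (-1 + m)/(-4 + m))
(-12 + Y(2))² = (-12 + (-1 + 2)/(-4 + 2))² = (-12 + 1/(-2))² = (-12 - ½*1)² = (-12 - ½)² = (-25/2)² = 625/4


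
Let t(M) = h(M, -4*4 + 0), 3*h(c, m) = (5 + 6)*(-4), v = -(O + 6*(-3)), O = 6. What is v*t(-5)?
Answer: -176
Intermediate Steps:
v = 12 (v = -(6 + 6*(-3)) = -(6 - 18) = -1*(-12) = 12)
h(c, m) = -44/3 (h(c, m) = ((5 + 6)*(-4))/3 = (11*(-4))/3 = (⅓)*(-44) = -44/3)
t(M) = -44/3
v*t(-5) = 12*(-44/3) = -176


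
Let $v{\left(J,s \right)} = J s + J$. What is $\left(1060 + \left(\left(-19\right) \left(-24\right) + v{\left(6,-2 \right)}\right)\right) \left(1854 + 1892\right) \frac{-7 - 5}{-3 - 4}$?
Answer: $\frac{67877520}{7} \approx 9.6968 \cdot 10^{6}$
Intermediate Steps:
$v{\left(J,s \right)} = J + J s$
$\left(1060 + \left(\left(-19\right) \left(-24\right) + v{\left(6,-2 \right)}\right)\right) \left(1854 + 1892\right) \frac{-7 - 5}{-3 - 4} = \left(1060 + \left(\left(-19\right) \left(-24\right) + 6 \left(1 - 2\right)\right)\right) \left(1854 + 1892\right) \frac{-7 - 5}{-3 - 4} = \left(1060 + \left(456 + 6 \left(-1\right)\right)\right) 3746 \left(- \frac{12}{-7}\right) = \left(1060 + \left(456 - 6\right)\right) 3746 \left(\left(-12\right) \left(- \frac{1}{7}\right)\right) = \left(1060 + 450\right) 3746 \cdot \frac{12}{7} = 1510 \cdot 3746 \cdot \frac{12}{7} = 5656460 \cdot \frac{12}{7} = \frac{67877520}{7}$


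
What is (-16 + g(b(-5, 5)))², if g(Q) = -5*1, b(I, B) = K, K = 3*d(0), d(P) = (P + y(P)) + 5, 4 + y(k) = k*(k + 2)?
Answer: 441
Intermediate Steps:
y(k) = -4 + k*(2 + k) (y(k) = -4 + k*(k + 2) = -4 + k*(2 + k))
d(P) = 1 + P² + 3*P (d(P) = (P + (-4 + P² + 2*P)) + 5 = (-4 + P² + 3*P) + 5 = 1 + P² + 3*P)
K = 3 (K = 3*(1 + 0² + 3*0) = 3*(1 + 0 + 0) = 3*1 = 3)
b(I, B) = 3
g(Q) = -5
(-16 + g(b(-5, 5)))² = (-16 - 5)² = (-21)² = 441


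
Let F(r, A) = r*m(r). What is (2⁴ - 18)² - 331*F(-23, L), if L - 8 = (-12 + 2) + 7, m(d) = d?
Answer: -175095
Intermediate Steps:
L = 5 (L = 8 + ((-12 + 2) + 7) = 8 + (-10 + 7) = 8 - 3 = 5)
F(r, A) = r² (F(r, A) = r*r = r²)
(2⁴ - 18)² - 331*F(-23, L) = (2⁴ - 18)² - 331*(-23)² = (16 - 18)² - 331*529 = (-2)² - 175099 = 4 - 175099 = -175095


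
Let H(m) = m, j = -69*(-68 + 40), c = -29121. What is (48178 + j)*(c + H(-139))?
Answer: -1466218600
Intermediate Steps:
j = 1932 (j = -69*(-28) = 1932)
(48178 + j)*(c + H(-139)) = (48178 + 1932)*(-29121 - 139) = 50110*(-29260) = -1466218600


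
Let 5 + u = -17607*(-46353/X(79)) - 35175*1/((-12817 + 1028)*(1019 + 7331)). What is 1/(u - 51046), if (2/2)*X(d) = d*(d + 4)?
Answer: 25818357982/1895508740018163 ≈ 1.3621e-5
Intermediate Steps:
X(d) = d*(4 + d) (X(d) = d*(d + 4) = d*(4 + d))
u = 3213432641567335/25818357982 (u = -5 + (-17607*(-46353/(79*(4 + 79))) - 35175*1/((-12817 + 1028)*(1019 + 7331))) = -5 + (-17607/((79*83)*(-1/46353)) - 35175/((-11789*8350))) = -5 + (-17607/(6557*(-1/46353)) - 35175/(-98438150)) = -5 + (-17607/(-6557/46353) - 35175*(-1/98438150)) = -5 + (-17607*(-46353/6557) + 1407/3937526) = -5 + (816137271/6557 + 1407/3937526) = -5 + 3213561733357245/25818357982 = 3213432641567335/25818357982 ≈ 1.2446e+5)
1/(u - 51046) = 1/(3213432641567335/25818357982 - 51046) = 1/(1895508740018163/25818357982) = 25818357982/1895508740018163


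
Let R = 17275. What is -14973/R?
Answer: -14973/17275 ≈ -0.86674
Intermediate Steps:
-14973/R = -14973/17275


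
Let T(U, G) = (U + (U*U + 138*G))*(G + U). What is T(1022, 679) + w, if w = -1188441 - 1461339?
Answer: 1935143028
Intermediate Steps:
w = -2649780
T(U, G) = (G + U)*(U + U² + 138*G) (T(U, G) = (U + (U² + 138*G))*(G + U) = (U + U² + 138*G)*(G + U) = (G + U)*(U + U² + 138*G))
T(1022, 679) + w = (1022² + 1022³ + 138*679² + 679*1022² + 139*679*1022) - 2649780 = (1044484 + 1067462648 + 138*461041 + 679*1044484 + 96457382) - 2649780 = (1044484 + 1067462648 + 63623658 + 709204636 + 96457382) - 2649780 = 1937792808 - 2649780 = 1935143028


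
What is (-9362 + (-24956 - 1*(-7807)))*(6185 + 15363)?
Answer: -571259028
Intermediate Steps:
(-9362 + (-24956 - 1*(-7807)))*(6185 + 15363) = (-9362 + (-24956 + 7807))*21548 = (-9362 - 17149)*21548 = -26511*21548 = -571259028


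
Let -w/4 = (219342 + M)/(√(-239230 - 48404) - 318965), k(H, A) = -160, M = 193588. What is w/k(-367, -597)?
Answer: -13171021745/406955835436 - 41293*I*√287634/406955835436 ≈ -0.032365 - 5.4419e-5*I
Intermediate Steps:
w = -1651720/(-318965 + I*√287634) (w = -4*(219342 + 193588)/(√(-239230 - 48404) - 318965) = -1651720/(√(-287634) - 318965) = -1651720/(I*√287634 - 318965) = -1651720/(-318965 + I*√287634) ≈ 5.1784 + 0.008707*I)
w/k(-367, -597) = (526840869800/101738958859 + 1651720*I*√287634/101738958859)/(-160) = (526840869800/101738958859 + 1651720*I*√287634/101738958859)*(-1/160) = -13171021745/406955835436 - 41293*I*√287634/406955835436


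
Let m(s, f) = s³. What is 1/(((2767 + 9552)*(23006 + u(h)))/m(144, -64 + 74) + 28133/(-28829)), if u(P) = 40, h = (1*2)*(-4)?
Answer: 14347155456/1350109054979 ≈ 0.010627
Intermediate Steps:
h = -8 (h = 2*(-4) = -8)
1/(((2767 + 9552)*(23006 + u(h)))/m(144, -64 + 74) + 28133/(-28829)) = 1/(((2767 + 9552)*(23006 + 40))/(144³) + 28133/(-28829)) = 1/((12319*23046)/2985984 + 28133*(-1/28829)) = 1/(283903674*(1/2985984) - 28133/28829) = 1/(47317279/497664 - 28133/28829) = 1/(1350109054979/14347155456) = 14347155456/1350109054979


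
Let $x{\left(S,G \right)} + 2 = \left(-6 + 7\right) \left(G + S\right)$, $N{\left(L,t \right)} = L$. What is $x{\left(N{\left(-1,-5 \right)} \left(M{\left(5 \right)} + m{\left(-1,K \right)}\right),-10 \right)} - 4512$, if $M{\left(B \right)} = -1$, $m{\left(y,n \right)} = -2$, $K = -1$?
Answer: $-4521$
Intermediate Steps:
$x{\left(S,G \right)} = -2 + G + S$ ($x{\left(S,G \right)} = -2 + \left(-6 + 7\right) \left(G + S\right) = -2 + 1 \left(G + S\right) = -2 + \left(G + S\right) = -2 + G + S$)
$x{\left(N{\left(-1,-5 \right)} \left(M{\left(5 \right)} + m{\left(-1,K \right)}\right),-10 \right)} - 4512 = \left(-2 - 10 - \left(-1 - 2\right)\right) - 4512 = \left(-2 - 10 - -3\right) - 4512 = \left(-2 - 10 + 3\right) - 4512 = -9 - 4512 = -4521$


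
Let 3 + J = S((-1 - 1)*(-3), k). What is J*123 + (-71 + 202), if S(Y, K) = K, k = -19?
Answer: -2575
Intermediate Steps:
J = -22 (J = -3 - 19 = -22)
J*123 + (-71 + 202) = -22*123 + (-71 + 202) = -2706 + 131 = -2575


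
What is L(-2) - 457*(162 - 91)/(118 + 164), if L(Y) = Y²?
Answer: -31319/282 ≈ -111.06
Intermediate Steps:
L(-2) - 457*(162 - 91)/(118 + 164) = (-2)² - 457*(162 - 91)/(118 + 164) = 4 - 32447/282 = -31319/282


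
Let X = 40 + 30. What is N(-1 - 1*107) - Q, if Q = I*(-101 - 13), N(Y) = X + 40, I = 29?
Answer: 3416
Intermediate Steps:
X = 70
N(Y) = 110 (N(Y) = 70 + 40 = 110)
Q = -3306 (Q = 29*(-101 - 13) = 29*(-114) = -3306)
N(-1 - 1*107) - Q = 110 - 1*(-3306) = 110 + 3306 = 3416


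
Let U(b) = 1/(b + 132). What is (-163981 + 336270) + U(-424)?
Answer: 50308387/292 ≈ 1.7229e+5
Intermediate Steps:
U(b) = 1/(132 + b)
(-163981 + 336270) + U(-424) = (-163981 + 336270) + 1/(132 - 424) = 172289 + 1/(-292) = 172289 - 1/292 = 50308387/292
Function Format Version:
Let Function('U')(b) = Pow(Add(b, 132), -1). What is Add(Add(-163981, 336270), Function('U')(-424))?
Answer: Rational(50308387, 292) ≈ 1.7229e+5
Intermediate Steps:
Function('U')(b) = Pow(Add(132, b), -1)
Add(Add(-163981, 336270), Function('U')(-424)) = Add(Add(-163981, 336270), Pow(Add(132, -424), -1)) = Add(172289, Pow(-292, -1)) = Add(172289, Rational(-1, 292)) = Rational(50308387, 292)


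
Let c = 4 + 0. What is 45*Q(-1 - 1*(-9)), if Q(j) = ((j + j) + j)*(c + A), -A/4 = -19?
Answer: 86400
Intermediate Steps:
A = 76 (A = -4*(-19) = 76)
c = 4
Q(j) = 240*j (Q(j) = ((j + j) + j)*(4 + 76) = (2*j + j)*80 = (3*j)*80 = 240*j)
45*Q(-1 - 1*(-9)) = 45*(240*(-1 - 1*(-9))) = 45*(240*(-1 + 9)) = 45*(240*8) = 45*1920 = 86400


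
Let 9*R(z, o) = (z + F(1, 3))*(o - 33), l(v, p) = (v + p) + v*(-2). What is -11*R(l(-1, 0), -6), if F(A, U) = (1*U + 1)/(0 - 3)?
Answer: -143/9 ≈ -15.889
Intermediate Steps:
F(A, U) = -⅓ - U/3 (F(A, U) = (U + 1)/(-3) = (1 + U)*(-⅓) = -⅓ - U/3)
l(v, p) = p - v (l(v, p) = (p + v) - 2*v = p - v)
R(z, o) = (-33 + o)*(-4/3 + z)/9 (R(z, o) = ((z + (-⅓ - ⅓*3))*(o - 33))/9 = ((z + (-⅓ - 1))*(-33 + o))/9 = ((z - 4/3)*(-33 + o))/9 = ((-4/3 + z)*(-33 + o))/9 = ((-33 + o)*(-4/3 + z))/9 = (-33 + o)*(-4/3 + z)/9)
-11*R(l(-1, 0), -6) = -11*(44/9 - 11*(0 - 1*(-1))/3 - 4/27*(-6) + (⅑)*(-6)*(0 - 1*(-1))) = -11*(44/9 - 11*(0 + 1)/3 + 8/9 + (⅑)*(-6)*(0 + 1)) = -11*(44/9 - 11/3*1 + 8/9 + (⅑)*(-6)*1) = -11*(44/9 - 11/3 + 8/9 - ⅔) = -11*13/9 = -143/9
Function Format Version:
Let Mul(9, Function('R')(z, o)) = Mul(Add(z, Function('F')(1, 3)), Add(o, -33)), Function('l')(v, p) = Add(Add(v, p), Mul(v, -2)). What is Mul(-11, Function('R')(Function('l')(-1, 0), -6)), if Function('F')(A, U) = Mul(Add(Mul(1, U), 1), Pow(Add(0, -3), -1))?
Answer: Rational(-143, 9) ≈ -15.889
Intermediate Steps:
Function('F')(A, U) = Add(Rational(-1, 3), Mul(Rational(-1, 3), U)) (Function('F')(A, U) = Mul(Add(U, 1), Pow(-3, -1)) = Mul(Add(1, U), Rational(-1, 3)) = Add(Rational(-1, 3), Mul(Rational(-1, 3), U)))
Function('l')(v, p) = Add(p, Mul(-1, v)) (Function('l')(v, p) = Add(Add(p, v), Mul(-2, v)) = Add(p, Mul(-1, v)))
Function('R')(z, o) = Mul(Rational(1, 9), Add(-33, o), Add(Rational(-4, 3), z)) (Function('R')(z, o) = Mul(Rational(1, 9), Mul(Add(z, Add(Rational(-1, 3), Mul(Rational(-1, 3), 3))), Add(o, -33))) = Mul(Rational(1, 9), Mul(Add(z, Add(Rational(-1, 3), -1)), Add(-33, o))) = Mul(Rational(1, 9), Mul(Add(z, Rational(-4, 3)), Add(-33, o))) = Mul(Rational(1, 9), Mul(Add(Rational(-4, 3), z), Add(-33, o))) = Mul(Rational(1, 9), Mul(Add(-33, o), Add(Rational(-4, 3), z))) = Mul(Rational(1, 9), Add(-33, o), Add(Rational(-4, 3), z)))
Mul(-11, Function('R')(Function('l')(-1, 0), -6)) = Mul(-11, Add(Rational(44, 9), Mul(Rational(-11, 3), Add(0, Mul(-1, -1))), Mul(Rational(-4, 27), -6), Mul(Rational(1, 9), -6, Add(0, Mul(-1, -1))))) = Mul(-11, Add(Rational(44, 9), Mul(Rational(-11, 3), Add(0, 1)), Rational(8, 9), Mul(Rational(1, 9), -6, Add(0, 1)))) = Mul(-11, Add(Rational(44, 9), Mul(Rational(-11, 3), 1), Rational(8, 9), Mul(Rational(1, 9), -6, 1))) = Mul(-11, Add(Rational(44, 9), Rational(-11, 3), Rational(8, 9), Rational(-2, 3))) = Mul(-11, Rational(13, 9)) = Rational(-143, 9)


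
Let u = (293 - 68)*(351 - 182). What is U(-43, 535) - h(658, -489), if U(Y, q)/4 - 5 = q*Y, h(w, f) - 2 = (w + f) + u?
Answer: -130196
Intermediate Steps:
u = 38025 (u = 225*169 = 38025)
h(w, f) = 38027 + f + w (h(w, f) = 2 + ((w + f) + 38025) = 2 + ((f + w) + 38025) = 2 + (38025 + f + w) = 38027 + f + w)
U(Y, q) = 20 + 4*Y*q (U(Y, q) = 20 + 4*(q*Y) = 20 + 4*(Y*q) = 20 + 4*Y*q)
U(-43, 535) - h(658, -489) = (20 + 4*(-43)*535) - (38027 - 489 + 658) = (20 - 92020) - 1*38196 = -92000 - 38196 = -130196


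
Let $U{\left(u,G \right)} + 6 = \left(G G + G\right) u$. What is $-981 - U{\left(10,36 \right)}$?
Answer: $-14295$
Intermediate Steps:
$U{\left(u,G \right)} = -6 + u \left(G + G^{2}\right)$ ($U{\left(u,G \right)} = -6 + \left(G G + G\right) u = -6 + \left(G^{2} + G\right) u = -6 + \left(G + G^{2}\right) u = -6 + u \left(G + G^{2}\right)$)
$-981 - U{\left(10,36 \right)} = -981 - \left(-6 + 36 \cdot 10 + 10 \cdot 36^{2}\right) = -981 - \left(-6 + 360 + 10 \cdot 1296\right) = -981 - \left(-6 + 360 + 12960\right) = -981 - 13314 = -14295$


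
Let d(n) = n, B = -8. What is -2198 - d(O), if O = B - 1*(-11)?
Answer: -2201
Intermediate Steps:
O = 3 (O = -8 - 1*(-11) = -8 + 11 = 3)
-2198 - d(O) = -2198 - 1*3 = -2198 - 3 = -2201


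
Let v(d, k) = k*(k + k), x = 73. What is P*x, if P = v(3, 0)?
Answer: 0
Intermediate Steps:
v(d, k) = 2*k**2 (v(d, k) = k*(2*k) = 2*k**2)
P = 0 (P = 2*0**2 = 2*0 = 0)
P*x = 0*73 = 0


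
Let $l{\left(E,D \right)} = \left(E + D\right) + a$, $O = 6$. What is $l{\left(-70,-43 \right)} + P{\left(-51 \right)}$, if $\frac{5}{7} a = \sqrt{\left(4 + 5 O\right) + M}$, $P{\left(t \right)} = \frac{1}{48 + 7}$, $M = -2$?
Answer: $- \frac{6214}{55} + \frac{28 \sqrt{2}}{5} \approx -105.06$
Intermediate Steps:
$P{\left(t \right)} = \frac{1}{55}$
$a = \frac{28 \sqrt{2}}{5}$ ($a = \frac{7 \sqrt{\left(4 + 5 \cdot 6\right) - 2}}{5} = \frac{7 \sqrt{\left(4 + 30\right) - 2}}{5} = \frac{7 \sqrt{34 - 2}}{5} = \frac{7 \sqrt{32}}{5} = \frac{7 \cdot 4 \sqrt{2}}{5} = \frac{28 \sqrt{2}}{5} \approx 7.9196$)
$l{\left(E,D \right)} = D + E + \frac{28 \sqrt{2}}{5}$ ($l{\left(E,D \right)} = \left(E + D\right) + \frac{28 \sqrt{2}}{5} = \left(D + E\right) + \frac{28 \sqrt{2}}{5} = D + E + \frac{28 \sqrt{2}}{5}$)
$l{\left(-70,-43 \right)} + P{\left(-51 \right)} = \left(-43 - 70 + \frac{28 \sqrt{2}}{5}\right) + \frac{1}{55} = \left(-113 + \frac{28 \sqrt{2}}{5}\right) + \frac{1}{55} = - \frac{6214}{55} + \frac{28 \sqrt{2}}{5}$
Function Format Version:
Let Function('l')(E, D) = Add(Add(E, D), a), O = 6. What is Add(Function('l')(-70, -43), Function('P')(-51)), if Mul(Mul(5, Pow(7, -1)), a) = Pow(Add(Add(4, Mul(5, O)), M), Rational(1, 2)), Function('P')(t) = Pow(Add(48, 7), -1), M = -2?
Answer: Add(Rational(-6214, 55), Mul(Rational(28, 5), Pow(2, Rational(1, 2)))) ≈ -105.06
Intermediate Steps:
Function('P')(t) = Rational(1, 55) (Function('P')(t) = Pow(55, -1) = Rational(1, 55))
a = Mul(Rational(28, 5), Pow(2, Rational(1, 2))) (a = Mul(Rational(7, 5), Pow(Add(Add(4, Mul(5, 6)), -2), Rational(1, 2))) = Mul(Rational(7, 5), Pow(Add(Add(4, 30), -2), Rational(1, 2))) = Mul(Rational(7, 5), Pow(Add(34, -2), Rational(1, 2))) = Mul(Rational(7, 5), Pow(32, Rational(1, 2))) = Mul(Rational(7, 5), Mul(4, Pow(2, Rational(1, 2)))) = Mul(Rational(28, 5), Pow(2, Rational(1, 2))) ≈ 7.9196)
Function('l')(E, D) = Add(D, E, Mul(Rational(28, 5), Pow(2, Rational(1, 2)))) (Function('l')(E, D) = Add(Add(E, D), Mul(Rational(28, 5), Pow(2, Rational(1, 2)))) = Add(Add(D, E), Mul(Rational(28, 5), Pow(2, Rational(1, 2)))) = Add(D, E, Mul(Rational(28, 5), Pow(2, Rational(1, 2)))))
Add(Function('l')(-70, -43), Function('P')(-51)) = Add(Add(-43, -70, Mul(Rational(28, 5), Pow(2, Rational(1, 2)))), Rational(1, 55)) = Add(Add(-113, Mul(Rational(28, 5), Pow(2, Rational(1, 2)))), Rational(1, 55)) = Add(Rational(-6214, 55), Mul(Rational(28, 5), Pow(2, Rational(1, 2))))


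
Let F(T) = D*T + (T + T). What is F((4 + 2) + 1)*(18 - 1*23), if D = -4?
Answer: 70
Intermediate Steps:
F(T) = -2*T (F(T) = -4*T + (T + T) = -4*T + 2*T = -2*T)
F((4 + 2) + 1)*(18 - 1*23) = (-2*((4 + 2) + 1))*(18 - 1*23) = (-2*(6 + 1))*(18 - 23) = -2*7*(-5) = -14*(-5) = 70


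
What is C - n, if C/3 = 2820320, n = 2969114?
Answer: 5491846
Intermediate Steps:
C = 8460960 (C = 3*2820320 = 8460960)
C - n = 8460960 - 1*2969114 = 8460960 - 2969114 = 5491846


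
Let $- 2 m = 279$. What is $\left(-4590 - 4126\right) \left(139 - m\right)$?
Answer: $-2427406$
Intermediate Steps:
$m = - \frac{279}{2}$ ($m = \left(- \frac{1}{2}\right) 279 = - \frac{279}{2} \approx -139.5$)
$\left(-4590 - 4126\right) \left(139 - m\right) = \left(-4590 - 4126\right) \left(139 - - \frac{279}{2}\right) = - 8716 \left(139 + \frac{279}{2}\right) = \left(-8716\right) \frac{557}{2} = -2427406$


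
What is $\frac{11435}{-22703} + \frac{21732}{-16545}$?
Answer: $- \frac{227524557}{125207045} \approx -1.8172$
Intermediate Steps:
$\frac{11435}{-22703} + \frac{21732}{-16545} = 11435 \left(- \frac{1}{22703}\right) + 21732 \left(- \frac{1}{16545}\right) = - \frac{11435}{22703} - \frac{7244}{5515} = - \frac{227524557}{125207045}$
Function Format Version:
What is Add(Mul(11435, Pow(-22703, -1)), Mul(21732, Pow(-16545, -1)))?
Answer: Rational(-227524557, 125207045) ≈ -1.8172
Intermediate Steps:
Add(Mul(11435, Pow(-22703, -1)), Mul(21732, Pow(-16545, -1))) = Add(Mul(11435, Rational(-1, 22703)), Mul(21732, Rational(-1, 16545))) = Add(Rational(-11435, 22703), Rational(-7244, 5515)) = Rational(-227524557, 125207045)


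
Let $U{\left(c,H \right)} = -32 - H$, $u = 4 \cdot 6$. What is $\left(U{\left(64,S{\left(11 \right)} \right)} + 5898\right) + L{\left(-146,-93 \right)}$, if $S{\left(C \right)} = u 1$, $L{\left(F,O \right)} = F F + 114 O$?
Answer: $16556$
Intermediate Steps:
$u = 24$
$L{\left(F,O \right)} = F^{2} + 114 O$
$S{\left(C \right)} = 24$ ($S{\left(C \right)} = 24 \cdot 1 = 24$)
$\left(U{\left(64,S{\left(11 \right)} \right)} + 5898\right) + L{\left(-146,-93 \right)} = \left(\left(-32 - 24\right) + 5898\right) + \left(\left(-146\right)^{2} + 114 \left(-93\right)\right) = \left(\left(-32 - 24\right) + 5898\right) + \left(21316 - 10602\right) = \left(-56 + 5898\right) + 10714 = 5842 + 10714 = 16556$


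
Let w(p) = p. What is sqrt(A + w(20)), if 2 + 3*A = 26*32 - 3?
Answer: sqrt(2661)/3 ≈ 17.195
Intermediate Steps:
A = 827/3 (A = -2/3 + (26*32 - 3)/3 = -2/3 + (832 - 3)/3 = -2/3 + (1/3)*829 = -2/3 + 829/3 = 827/3 ≈ 275.67)
sqrt(A + w(20)) = sqrt(827/3 + 20) = sqrt(887/3) = sqrt(2661)/3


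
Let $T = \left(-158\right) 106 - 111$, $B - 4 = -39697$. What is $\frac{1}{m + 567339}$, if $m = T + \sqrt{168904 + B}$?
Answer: $\frac{550480}{303028101189} - \frac{\sqrt{129211}}{303028101189} \approx 1.8154 \cdot 10^{-6}$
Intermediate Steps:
$B = -39693$ ($B = 4 - 39697 = -39693$)
$T = -16859$ ($T = -16748 - 111 = -16859$)
$m = -16859 + \sqrt{129211}$ ($m = -16859 + \sqrt{168904 - 39693} = -16859 + \sqrt{129211} \approx -16500.0$)
$\frac{1}{m + 567339} = \frac{1}{\left(-16859 + \sqrt{129211}\right) + 567339} = \frac{1}{550480 + \sqrt{129211}}$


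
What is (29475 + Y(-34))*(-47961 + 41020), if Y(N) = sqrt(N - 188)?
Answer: -204585975 - 6941*I*sqrt(222) ≈ -2.0459e+8 - 1.0342e+5*I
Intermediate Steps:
Y(N) = sqrt(-188 + N)
(29475 + Y(-34))*(-47961 + 41020) = (29475 + sqrt(-188 - 34))*(-47961 + 41020) = (29475 + sqrt(-222))*(-6941) = (29475 + I*sqrt(222))*(-6941) = -204585975 - 6941*I*sqrt(222)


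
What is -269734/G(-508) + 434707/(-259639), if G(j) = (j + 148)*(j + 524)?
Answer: 33764776853/747760320 ≈ 45.155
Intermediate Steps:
G(j) = (148 + j)*(524 + j)
-269734/G(-508) + 434707/(-259639) = -269734/(77552 + (-508)² + 672*(-508)) + 434707/(-259639) = -269734/(77552 + 258064 - 341376) + 434707*(-1/259639) = -269734/(-5760) - 434707/259639 = -269734*(-1/5760) - 434707/259639 = 134867/2880 - 434707/259639 = 33764776853/747760320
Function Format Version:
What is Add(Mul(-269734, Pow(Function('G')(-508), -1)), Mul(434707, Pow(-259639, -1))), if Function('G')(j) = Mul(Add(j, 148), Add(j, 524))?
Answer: Rational(33764776853, 747760320) ≈ 45.155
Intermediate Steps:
Function('G')(j) = Mul(Add(148, j), Add(524, j))
Add(Mul(-269734, Pow(Function('G')(-508), -1)), Mul(434707, Pow(-259639, -1))) = Add(Mul(-269734, Pow(Add(77552, Pow(-508, 2), Mul(672, -508)), -1)), Mul(434707, Pow(-259639, -1))) = Add(Mul(-269734, Pow(Add(77552, 258064, -341376), -1)), Mul(434707, Rational(-1, 259639))) = Add(Mul(-269734, Pow(-5760, -1)), Rational(-434707, 259639)) = Add(Mul(-269734, Rational(-1, 5760)), Rational(-434707, 259639)) = Add(Rational(134867, 2880), Rational(-434707, 259639)) = Rational(33764776853, 747760320)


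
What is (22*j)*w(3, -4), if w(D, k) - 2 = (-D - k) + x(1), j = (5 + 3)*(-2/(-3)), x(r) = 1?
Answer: 1408/3 ≈ 469.33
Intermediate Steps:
j = 16/3 (j = 8*(-2*(-⅓)) = 8*(⅔) = 16/3 ≈ 5.3333)
w(D, k) = 3 - D - k (w(D, k) = 2 + ((-D - k) + 1) = 2 + (1 - D - k) = 3 - D - k)
(22*j)*w(3, -4) = (22*(16/3))*(3 - 1*3 - 1*(-4)) = 352*(3 - 3 + 4)/3 = (352/3)*4 = 1408/3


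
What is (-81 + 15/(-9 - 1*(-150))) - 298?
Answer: -17808/47 ≈ -378.89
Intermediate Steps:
(-81 + 15/(-9 - 1*(-150))) - 298 = (-81 + 15/(-9 + 150)) - 298 = (-81 + 15/141) - 298 = (-81 + 15*(1/141)) - 298 = (-81 + 5/47) - 298 = -3802/47 - 298 = -17808/47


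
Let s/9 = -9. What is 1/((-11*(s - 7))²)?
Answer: 1/937024 ≈ 1.0672e-6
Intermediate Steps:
s = -81 (s = 9*(-9) = -81)
1/((-11*(s - 7))²) = 1/((-11*(-81 - 7))²) = 1/((-11*(-88))²) = 1/(968²) = 1/937024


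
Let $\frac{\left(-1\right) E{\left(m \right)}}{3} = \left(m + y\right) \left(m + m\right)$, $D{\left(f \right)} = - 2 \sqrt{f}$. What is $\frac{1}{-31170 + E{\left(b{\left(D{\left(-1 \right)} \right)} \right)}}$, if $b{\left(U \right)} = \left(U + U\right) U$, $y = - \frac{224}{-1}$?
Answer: $- \frac{1}{20802} \approx -4.8072 \cdot 10^{-5}$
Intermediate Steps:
$y = 224$ ($y = \left(-224\right) \left(-1\right) = 224$)
$b{\left(U \right)} = 2 U^{2}$ ($b{\left(U \right)} = 2 U U = 2 U^{2}$)
$E{\left(m \right)} = - 6 m \left(224 + m\right)$ ($E{\left(m \right)} = - 3 \left(m + 224\right) \left(m + m\right) = - 3 \left(224 + m\right) 2 m = - 3 \cdot 2 m \left(224 + m\right) = - 6 m \left(224 + m\right)$)
$\frac{1}{-31170 + E{\left(b{\left(D{\left(-1 \right)} \right)} \right)}} = \frac{1}{-31170 - 6 \cdot 2 \left(- 2 \sqrt{-1}\right)^{2} \left(224 + 2 \left(- 2 \sqrt{-1}\right)^{2}\right)} = \frac{1}{-31170 - 6 \cdot 2 \left(- 2 i\right)^{2} \left(224 + 2 \left(- 2 i\right)^{2}\right)} = \frac{1}{-31170 - 6 \cdot 2 \left(-4\right) \left(224 + 2 \left(-4\right)\right)} = \frac{1}{-31170 - - 48 \left(224 - 8\right)} = \frac{1}{-31170 - \left(-48\right) 216} = \frac{1}{-31170 + 10368} = \frac{1}{-20802} = - \frac{1}{20802}$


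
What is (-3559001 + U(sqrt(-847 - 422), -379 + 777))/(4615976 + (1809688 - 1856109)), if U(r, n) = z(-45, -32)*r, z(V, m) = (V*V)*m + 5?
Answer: -3559001/4569555 - 12959*I*sqrt(141)/304637 ≈ -0.77885 - 0.50512*I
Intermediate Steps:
z(V, m) = 5 + m*V**2 (z(V, m) = V**2*m + 5 = m*V**2 + 5 = 5 + m*V**2)
U(r, n) = -64795*r (U(r, n) = (5 - 32*(-45)**2)*r = (5 - 32*2025)*r = (5 - 64800)*r = -64795*r)
(-3559001 + U(sqrt(-847 - 422), -379 + 777))/(4615976 + (1809688 - 1856109)) = (-3559001 - 64795*sqrt(-847 - 422))/(4615976 + (1809688 - 1856109)) = (-3559001 - 194385*I*sqrt(141))/(4615976 - 46421) = (-3559001 - 194385*I*sqrt(141))/4569555 = (-3559001 - 194385*I*sqrt(141))*(1/4569555) = -3559001/4569555 - 12959*I*sqrt(141)/304637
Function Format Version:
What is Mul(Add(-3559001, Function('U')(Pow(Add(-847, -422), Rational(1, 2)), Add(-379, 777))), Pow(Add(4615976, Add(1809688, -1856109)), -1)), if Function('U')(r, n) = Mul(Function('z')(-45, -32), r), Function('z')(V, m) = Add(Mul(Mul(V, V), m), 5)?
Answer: Add(Rational(-3559001, 4569555), Mul(Rational(-12959, 304637), I, Pow(141, Rational(1, 2)))) ≈ Add(-0.77885, Mul(-0.50512, I))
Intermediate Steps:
Function('z')(V, m) = Add(5, Mul(m, Pow(V, 2))) (Function('z')(V, m) = Add(Mul(Pow(V, 2), m), 5) = Add(Mul(m, Pow(V, 2)), 5) = Add(5, Mul(m, Pow(V, 2))))
Function('U')(r, n) = Mul(-64795, r) (Function('U')(r, n) = Mul(Add(5, Mul(-32, Pow(-45, 2))), r) = Mul(Add(5, Mul(-32, 2025)), r) = Mul(Add(5, -64800), r) = Mul(-64795, r))
Mul(Add(-3559001, Function('U')(Pow(Add(-847, -422), Rational(1, 2)), Add(-379, 777))), Pow(Add(4615976, Add(1809688, -1856109)), -1)) = Mul(Add(-3559001, Mul(-64795, Pow(Add(-847, -422), Rational(1, 2)))), Pow(Add(4615976, Add(1809688, -1856109)), -1)) = Mul(Add(-3559001, Mul(-64795, Pow(-1269, Rational(1, 2)))), Pow(Add(4615976, -46421), -1)) = Mul(Add(-3559001, Mul(-64795, Mul(3, I, Pow(141, Rational(1, 2))))), Pow(4569555, -1)) = Mul(Add(-3559001, Mul(-194385, I, Pow(141, Rational(1, 2)))), Rational(1, 4569555)) = Add(Rational(-3559001, 4569555), Mul(Rational(-12959, 304637), I, Pow(141, Rational(1, 2))))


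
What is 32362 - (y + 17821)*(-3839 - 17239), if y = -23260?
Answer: -114610880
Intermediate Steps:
32362 - (y + 17821)*(-3839 - 17239) = 32362 - (-23260 + 17821)*(-3839 - 17239) = 32362 - (-5439)*(-21078) = 32362 - 1*114643242 = 32362 - 114643242 = -114610880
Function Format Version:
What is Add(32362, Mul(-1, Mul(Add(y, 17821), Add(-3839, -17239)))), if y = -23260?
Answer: -114610880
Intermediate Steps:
Add(32362, Mul(-1, Mul(Add(y, 17821), Add(-3839, -17239)))) = Add(32362, Mul(-1, Mul(Add(-23260, 17821), Add(-3839, -17239)))) = Add(32362, Mul(-1, Mul(-5439, -21078))) = Add(32362, Mul(-1, 114643242)) = Add(32362, -114643242) = -114610880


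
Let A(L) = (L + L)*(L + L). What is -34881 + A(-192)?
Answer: 112575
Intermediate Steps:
A(L) = 4*L² (A(L) = (2*L)*(2*L) = 4*L²)
-34881 + A(-192) = -34881 + 4*(-192)² = -34881 + 4*36864 = -34881 + 147456 = 112575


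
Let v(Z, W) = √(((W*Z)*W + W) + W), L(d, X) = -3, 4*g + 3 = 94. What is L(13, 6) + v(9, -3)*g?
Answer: -3 + 455*√3/4 ≈ 194.02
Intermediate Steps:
g = 91/4 (g = -¾ + (¼)*94 = -¾ + 47/2 = 91/4 ≈ 22.750)
v(Z, W) = √(2*W + Z*W²) (v(Z, W) = √((Z*W² + W) + W) = √((W + Z*W²) + W) = √(2*W + Z*W²))
L(13, 6) + v(9, -3)*g = -3 + √(-3*(2 - 3*9))*(91/4) = -3 + √(-3*(2 - 27))*(91/4) = -3 + √(-3*(-25))*(91/4) = -3 + √75*(91/4) = -3 + (5*√3)*(91/4) = -3 + 455*√3/4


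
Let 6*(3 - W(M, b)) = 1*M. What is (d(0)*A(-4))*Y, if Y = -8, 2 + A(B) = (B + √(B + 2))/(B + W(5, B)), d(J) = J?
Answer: 0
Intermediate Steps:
W(M, b) = 3 - M/6
A(B) = -2 + (B + √(2 + B))/(13/6 + B) (A(B) = -2 + (B + √(B + 2))/(B + (3 - ⅙*5)) = -2 + (B + √(2 + B))/(B + (3 - ⅚)) = -2 + (B + √(2 + B))/(B + 13/6) = -2 + (B + √(2 + B))/(13/6 + B))
(d(0)*A(-4))*Y = (0*(2*(-13 - 3*(-4) + 3*√(2 - 4))/(13 + 6*(-4))))*(-8) = (0*(2*(-13 + 12 + 3*√(-2))/(13 - 24)))*(-8) = (0*(2*(-13 + 12 + 3*(I*√2))/(-11)))*(-8) = (0*(2*(-1/11)*(-13 + 12 + 3*I*√2)))*(-8) = (0*(2*(-1/11)*(-1 + 3*I*√2)))*(-8) = (0*(2/11 - 6*I*√2/11))*(-8) = 0*(-8) = 0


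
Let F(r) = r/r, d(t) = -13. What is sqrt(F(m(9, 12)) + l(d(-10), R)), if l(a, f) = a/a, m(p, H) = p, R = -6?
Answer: sqrt(2) ≈ 1.4142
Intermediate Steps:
l(a, f) = 1
F(r) = 1
sqrt(F(m(9, 12)) + l(d(-10), R)) = sqrt(1 + 1) = sqrt(2)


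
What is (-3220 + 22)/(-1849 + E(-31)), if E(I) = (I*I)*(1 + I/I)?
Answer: -3198/73 ≈ -43.808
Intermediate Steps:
E(I) = 2*I² (E(I) = I²*(1 + 1) = I²*2 = 2*I²)
(-3220 + 22)/(-1849 + E(-31)) = (-3220 + 22)/(-1849 + 2*(-31)²) = -3198/(-1849 + 2*961) = -3198/(-1849 + 1922) = -3198/73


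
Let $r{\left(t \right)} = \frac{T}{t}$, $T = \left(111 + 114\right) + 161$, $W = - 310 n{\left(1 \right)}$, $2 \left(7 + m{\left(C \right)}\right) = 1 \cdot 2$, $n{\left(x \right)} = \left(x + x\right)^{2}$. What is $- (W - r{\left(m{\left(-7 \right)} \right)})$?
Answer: $\frac{3527}{3} \approx 1175.7$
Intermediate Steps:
$n{\left(x \right)} = 4 x^{2}$ ($n{\left(x \right)} = \left(2 x\right)^{2} = 4 x^{2}$)
$m{\left(C \right)} = -6$ ($m{\left(C \right)} = -7 + \frac{1 \cdot 2}{2} = -7 + \frac{1}{2} \cdot 2 = -7 + 1 = -6$)
$W = -1240$ ($W = - 310 \cdot 4 \cdot 1^{2} = - 310 \cdot 4 \cdot 1 = \left(-310\right) 4 = -1240$)
$T = 386$ ($T = 225 + 161 = 386$)
$r{\left(t \right)} = \frac{386}{t}$
$- (W - r{\left(m{\left(-7 \right)} \right)}) = - (-1240 - \frac{386}{-6}) = - (-1240 - 386 \left(- \frac{1}{6}\right)) = - (-1240 - - \frac{193}{3}) = - (-1240 + \frac{193}{3}) = \left(-1\right) \left(- \frac{3527}{3}\right) = \frac{3527}{3}$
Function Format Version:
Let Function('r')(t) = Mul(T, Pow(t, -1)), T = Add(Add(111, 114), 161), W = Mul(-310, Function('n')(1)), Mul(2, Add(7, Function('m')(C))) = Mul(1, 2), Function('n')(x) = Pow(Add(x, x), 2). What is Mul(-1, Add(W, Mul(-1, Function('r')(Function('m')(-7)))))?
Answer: Rational(3527, 3) ≈ 1175.7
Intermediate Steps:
Function('n')(x) = Mul(4, Pow(x, 2)) (Function('n')(x) = Pow(Mul(2, x), 2) = Mul(4, Pow(x, 2)))
Function('m')(C) = -6 (Function('m')(C) = Add(-7, Mul(Rational(1, 2), Mul(1, 2))) = Add(-7, Mul(Rational(1, 2), 2)) = Add(-7, 1) = -6)
W = -1240 (W = Mul(-310, Mul(4, Pow(1, 2))) = Mul(-310, Mul(4, 1)) = Mul(-310, 4) = -1240)
T = 386 (T = Add(225, 161) = 386)
Function('r')(t) = Mul(386, Pow(t, -1))
Mul(-1, Add(W, Mul(-1, Function('r')(Function('m')(-7))))) = Mul(-1, Add(-1240, Mul(-1, Mul(386, Pow(-6, -1))))) = Mul(-1, Add(-1240, Mul(-1, Mul(386, Rational(-1, 6))))) = Mul(-1, Add(-1240, Mul(-1, Rational(-193, 3)))) = Mul(-1, Add(-1240, Rational(193, 3))) = Mul(-1, Rational(-3527, 3)) = Rational(3527, 3)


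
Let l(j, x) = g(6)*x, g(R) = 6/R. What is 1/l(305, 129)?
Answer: 1/129 ≈ 0.0077519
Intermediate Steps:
l(j, x) = x (l(j, x) = (6/6)*x = (6*(⅙))*x = 1*x = x)
1/l(305, 129) = 1/129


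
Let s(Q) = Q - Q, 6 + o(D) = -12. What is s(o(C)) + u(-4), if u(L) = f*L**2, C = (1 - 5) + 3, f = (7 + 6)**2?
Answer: 2704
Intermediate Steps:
f = 169 (f = 13**2 = 169)
C = -1 (C = -4 + 3 = -1)
o(D) = -18 (o(D) = -6 - 12 = -18)
u(L) = 169*L**2
s(Q) = 0
s(o(C)) + u(-4) = 0 + 169*(-4)**2 = 0 + 169*16 = 0 + 2704 = 2704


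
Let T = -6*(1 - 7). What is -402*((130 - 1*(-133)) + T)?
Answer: -120198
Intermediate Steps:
T = 36 (T = -6*(-6) = 36)
-402*((130 - 1*(-133)) + T) = -402*((130 - 1*(-133)) + 36) = -402*((130 + 133) + 36) = -402*(263 + 36) = -402*299 = -120198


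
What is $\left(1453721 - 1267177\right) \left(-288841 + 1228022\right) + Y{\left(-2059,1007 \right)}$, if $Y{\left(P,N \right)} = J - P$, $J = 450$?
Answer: $175198582973$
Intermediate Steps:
$Y{\left(P,N \right)} = 450 - P$
$\left(1453721 - 1267177\right) \left(-288841 + 1228022\right) + Y{\left(-2059,1007 \right)} = \left(1453721 - 1267177\right) \left(-288841 + 1228022\right) + \left(450 - -2059\right) = 186544 \cdot 939181 + \left(450 + 2059\right) = 175198580464 + 2509 = 175198582973$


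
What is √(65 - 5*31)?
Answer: 3*I*√10 ≈ 9.4868*I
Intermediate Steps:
√(65 - 5*31) = √(65 - 155) = √(-90) = 3*I*√10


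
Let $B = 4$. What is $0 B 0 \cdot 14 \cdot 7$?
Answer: $0$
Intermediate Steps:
$0 B 0 \cdot 14 \cdot 7 = 0 \cdot 4 \cdot 0 \cdot 14 \cdot 7 = 0 \cdot 0 \cdot 14 \cdot 7 = 0 \cdot 14 \cdot 7 = 0 \cdot 7 = 0$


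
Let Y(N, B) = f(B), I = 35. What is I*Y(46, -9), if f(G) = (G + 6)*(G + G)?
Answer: 1890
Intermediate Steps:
f(G) = 2*G*(6 + G) (f(G) = (6 + G)*(2*G) = 2*G*(6 + G))
Y(N, B) = 2*B*(6 + B)
I*Y(46, -9) = 35*(2*(-9)*(6 - 9)) = 35*(2*(-9)*(-3)) = 35*54 = 1890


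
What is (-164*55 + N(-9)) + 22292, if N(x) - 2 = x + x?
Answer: 13256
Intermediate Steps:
N(x) = 2 + 2*x (N(x) = 2 + (x + x) = 2 + 2*x)
(-164*55 + N(-9)) + 22292 = (-164*55 + (2 + 2*(-9))) + 22292 = (-9020 + (2 - 18)) + 22292 = (-9020 - 16) + 22292 = -9036 + 22292 = 13256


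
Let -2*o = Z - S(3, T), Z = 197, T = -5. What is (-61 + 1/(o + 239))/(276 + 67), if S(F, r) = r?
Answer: -8417/47334 ≈ -0.17782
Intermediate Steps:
o = -101 (o = -(197 - 1*(-5))/2 = -(197 + 5)/2 = -½*202 = -101)
(-61 + 1/(o + 239))/(276 + 67) = (-61 + 1/(-101 + 239))/(276 + 67) = (-61 + 1/138)/343 = (-61 + 1/138)*(1/343) = -8417/138*1/343 = -8417/47334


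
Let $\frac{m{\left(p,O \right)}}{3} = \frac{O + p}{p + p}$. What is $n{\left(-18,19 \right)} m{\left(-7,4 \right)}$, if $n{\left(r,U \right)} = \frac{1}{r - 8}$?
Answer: $- \frac{9}{364} \approx -0.024725$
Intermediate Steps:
$n{\left(r,U \right)} = \frac{1}{-8 + r}$
$m{\left(p,O \right)} = \frac{3 \left(O + p\right)}{2 p}$ ($m{\left(p,O \right)} = 3 \frac{O + p}{p + p} = 3 \frac{O + p}{2 p} = \frac{3 \left(O + p\right)}{2 p}$)
$n{\left(-18,19 \right)} m{\left(-7,4 \right)} = \frac{\frac{3}{2} \frac{1}{-7} \left(4 - 7\right)}{-8 - 18} = \frac{\frac{3}{2} \left(- \frac{1}{7}\right) \left(-3\right)}{-26} = \left(- \frac{1}{26}\right) \frac{9}{14} = - \frac{9}{364}$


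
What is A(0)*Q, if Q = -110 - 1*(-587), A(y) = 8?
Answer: 3816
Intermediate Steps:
Q = 477 (Q = -110 + 587 = 477)
A(0)*Q = 8*477 = 3816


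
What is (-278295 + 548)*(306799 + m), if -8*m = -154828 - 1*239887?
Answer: -791330921929/8 ≈ -9.8916e+10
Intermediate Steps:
m = 394715/8 (m = -(-154828 - 1*239887)/8 = -(-154828 - 239887)/8 = -⅛*(-394715) = 394715/8 ≈ 49339.)
(-278295 + 548)*(306799 + m) = (-278295 + 548)*(306799 + 394715/8) = -277747*2849107/8 = -791330921929/8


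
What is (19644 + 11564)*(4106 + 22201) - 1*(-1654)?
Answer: 820990510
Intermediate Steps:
(19644 + 11564)*(4106 + 22201) - 1*(-1654) = 31208*26307 + 1654 = 820988856 + 1654 = 820990510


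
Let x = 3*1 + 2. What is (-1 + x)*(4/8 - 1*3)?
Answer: -10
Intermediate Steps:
x = 5 (x = 3 + 2 = 5)
(-1 + x)*(4/8 - 1*3) = (-1 + 5)*(4/8 - 1*3) = 4*(4*(⅛) - 3) = 4*(½ - 3) = 4*(-5/2) = -10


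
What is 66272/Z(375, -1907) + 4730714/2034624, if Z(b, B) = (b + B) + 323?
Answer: -7173287139/136658912 ≈ -52.490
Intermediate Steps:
Z(b, B) = 323 + B + b (Z(b, B) = (B + b) + 323 = 323 + B + b)
66272/Z(375, -1907) + 4730714/2034624 = 66272/(323 - 1907 + 375) + 4730714/2034624 = 66272/(-1209) + 4730714*(1/2034624) = 66272*(-1/1209) + 2365357/1017312 = -66272/1209 + 2365357/1017312 = -7173287139/136658912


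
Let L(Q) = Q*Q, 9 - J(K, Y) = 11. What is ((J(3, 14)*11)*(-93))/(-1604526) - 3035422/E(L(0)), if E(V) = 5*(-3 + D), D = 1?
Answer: 36897071966/121555 ≈ 3.0354e+5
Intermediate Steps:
J(K, Y) = -2 (J(K, Y) = 9 - 1*11 = 9 - 11 = -2)
L(Q) = Q²
E(V) = -10 (E(V) = 5*(-3 + 1) = 5*(-2) = -10)
((J(3, 14)*11)*(-93))/(-1604526) - 3035422/E(L(0)) = (-2*11*(-93))/(-1604526) - 3035422/(-10) = -22*(-93)*(-1/1604526) - 3035422*(-⅒) = 2046*(-1/1604526) + 1517711/5 = -31/24311 + 1517711/5 = 36897071966/121555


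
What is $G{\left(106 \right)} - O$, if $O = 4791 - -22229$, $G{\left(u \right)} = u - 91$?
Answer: $-27005$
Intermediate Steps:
$G{\left(u \right)} = -91 + u$ ($G{\left(u \right)} = u - 91 = -91 + u$)
$O = 27020$ ($O = 4791 + 22229 = 27020$)
$G{\left(106 \right)} - O = \left(-91 + 106\right) - 27020 = 15 - 27020 = -27005$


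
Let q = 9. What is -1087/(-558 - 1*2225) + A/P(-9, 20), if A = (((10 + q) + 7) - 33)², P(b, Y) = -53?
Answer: -78756/147499 ≈ -0.53394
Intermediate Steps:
A = 49 (A = (((10 + 9) + 7) - 33)² = ((19 + 7) - 33)² = (26 - 33)² = (-7)² = 49)
-1087/(-558 - 1*2225) + A/P(-9, 20) = -1087/(-558 - 1*2225) + 49/(-53) = -1087/(-558 - 2225) + 49*(-1/53) = -1087/(-2783) - 49/53 = -1087*(-1/2783) - 49/53 = 1087/2783 - 49/53 = -78756/147499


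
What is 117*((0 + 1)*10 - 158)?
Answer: -17316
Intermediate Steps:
117*((0 + 1)*10 - 158) = 117*(1*10 - 158) = 117*(10 - 158) = 117*(-148) = -17316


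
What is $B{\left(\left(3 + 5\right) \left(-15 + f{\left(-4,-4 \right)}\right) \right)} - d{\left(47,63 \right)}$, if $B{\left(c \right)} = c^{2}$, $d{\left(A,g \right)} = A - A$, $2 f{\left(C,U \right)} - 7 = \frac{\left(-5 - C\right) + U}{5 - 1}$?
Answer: $9409$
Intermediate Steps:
$f{\left(C,U \right)} = \frac{23}{8} - \frac{C}{8} + \frac{U}{8}$ ($f{\left(C,U \right)} = \frac{7}{2} + \frac{\left(\left(-5 - C\right) + U\right) \frac{1}{5 - 1}}{2} = \frac{7}{2} + \frac{\left(-5 + U - C\right) \frac{1}{4}}{2} = \frac{7}{2} + \frac{- \frac{5}{4} - \frac{C}{4} + \frac{U}{4}}{2} = \frac{7}{2} - \left(\frac{5}{8} - \frac{U}{8} + \frac{C}{8}\right) = \frac{23}{8} - \frac{C}{8} + \frac{U}{8}$)
$d{\left(A,g \right)} = 0$
$B{\left(\left(3 + 5\right) \left(-15 + f{\left(-4,-4 \right)}\right) \right)} - d{\left(47,63 \right)} = \left(\left(3 + 5\right) \left(-15 + \left(\frac{23}{8} - - \frac{1}{2} + \frac{1}{8} \left(-4\right)\right)\right)\right)^{2} - 0 = \left(8 \left(-15 + \left(\frac{23}{8} + \frac{1}{2} - \frac{1}{2}\right)\right)\right)^{2} + 0 = \left(8 \left(-15 + \frac{23}{8}\right)\right)^{2} + 0 = \left(8 \left(- \frac{97}{8}\right)\right)^{2} + 0 = \left(-97\right)^{2} + 0 = 9409 + 0 = 9409$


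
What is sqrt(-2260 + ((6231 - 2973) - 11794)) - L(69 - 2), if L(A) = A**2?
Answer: -4489 + 2*I*sqrt(2699) ≈ -4489.0 + 103.9*I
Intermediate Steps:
sqrt(-2260 + ((6231 - 2973) - 11794)) - L(69 - 2) = sqrt(-2260 + ((6231 - 2973) - 11794)) - (69 - 2)**2 = sqrt(-2260 + (3258 - 11794)) - 1*67**2 = sqrt(-2260 - 8536) - 1*4489 = sqrt(-10796) - 4489 = 2*I*sqrt(2699) - 4489 = -4489 + 2*I*sqrt(2699)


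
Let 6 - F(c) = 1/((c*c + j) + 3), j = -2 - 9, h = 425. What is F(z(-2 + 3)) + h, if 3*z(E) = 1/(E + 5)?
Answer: 1117045/2591 ≈ 431.13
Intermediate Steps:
z(E) = 1/(3*(5 + E)) (z(E) = 1/(3*(E + 5)) = 1/(3*(5 + E)))
j = -11
F(c) = 6 - 1/(-8 + c²) (F(c) = 6 - 1/((c*c - 11) + 3) = 6 - 1/((c² - 11) + 3) = 6 - 1/((-11 + c²) + 3) = 6 - 1/(-8 + c²))
F(z(-2 + 3)) + h = (-49 + 6*(1/(3*(5 + (-2 + 3))))²)/(-8 + (1/(3*(5 + (-2 + 3))))²) + 425 = (-49 + 6*(1/(3*(5 + 1)))²)/(-8 + (1/(3*(5 + 1)))²) + 425 = (-49 + 6*((⅓)/6)²)/(-8 + ((⅓)/6)²) + 425 = (-49 + 6*((⅓)*(⅙))²)/(-8 + ((⅓)*(⅙))²) + 425 = (-49 + 6*(1/18)²)/(-8 + (1/18)²) + 425 = (-49 + 6*(1/324))/(-8 + 1/324) + 425 = (-49 + 1/54)/(-2591/324) + 425 = -324/2591*(-2645/54) + 425 = 15870/2591 + 425 = 1117045/2591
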